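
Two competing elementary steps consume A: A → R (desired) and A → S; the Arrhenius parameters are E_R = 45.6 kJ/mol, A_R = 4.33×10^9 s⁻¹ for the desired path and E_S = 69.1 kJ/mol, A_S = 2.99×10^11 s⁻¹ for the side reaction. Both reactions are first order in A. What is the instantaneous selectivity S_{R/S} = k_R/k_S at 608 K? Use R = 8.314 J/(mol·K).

Since both paths have the same order in A, the concentration cancels and S_{R/S} = k_R/k_S = (A_R/A_S)·exp[(E_S−E_R)/(RT)].
(E_S−E_R)/(RT) = (69.1−45.6)×10³/(8.314×608) = 23500/5055 = 4.649.
k_R/k_S = (4.33×10^9/2.99×10^11)·exp(4.649) = 0.01448 × 104.5 = 1.51.

1.51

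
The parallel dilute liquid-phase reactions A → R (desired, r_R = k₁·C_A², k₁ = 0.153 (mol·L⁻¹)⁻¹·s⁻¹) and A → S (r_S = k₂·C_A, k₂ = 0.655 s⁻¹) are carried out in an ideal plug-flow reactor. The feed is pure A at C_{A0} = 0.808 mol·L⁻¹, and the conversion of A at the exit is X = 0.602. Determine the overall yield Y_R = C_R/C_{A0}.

C_A = C_{A0}(1−X) = 0.3216 mol·L⁻¹.
Along a PFR/batch, dC_S/dC_A = −r_S/(r_R+r_S) = −k₂/(k₂+k₁·C_A).
Integrating from C_{A0} to C_A: C_S = (0.655/0.153)·ln[(0.655+0.153·0.808)/(0.655+0.153·0.322)] = 4.281·ln(0.7786/0.7042) = 0.4301 mol·L⁻¹.
Then C_R = (C_{A0}−C_A) − C_S = 0.4864 − 0.4301 = 0.05633 mol·L⁻¹.
Y_R = C_R/C_{A0} = 0.05633/0.808 = 0.0697.

0.0697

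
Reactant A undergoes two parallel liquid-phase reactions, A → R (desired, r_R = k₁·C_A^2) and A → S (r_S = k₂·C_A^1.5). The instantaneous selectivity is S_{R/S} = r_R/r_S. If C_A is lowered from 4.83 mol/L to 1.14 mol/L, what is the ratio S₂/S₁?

S_{R/S} = (k₁/k₂)·C_A^0.5, so S₂/S₁ = (C_{A,2}/C_{A,1})^0.5.
= (1.14/4.83)^0.5 = (0.2360)^0.5 = 0.486.

0.486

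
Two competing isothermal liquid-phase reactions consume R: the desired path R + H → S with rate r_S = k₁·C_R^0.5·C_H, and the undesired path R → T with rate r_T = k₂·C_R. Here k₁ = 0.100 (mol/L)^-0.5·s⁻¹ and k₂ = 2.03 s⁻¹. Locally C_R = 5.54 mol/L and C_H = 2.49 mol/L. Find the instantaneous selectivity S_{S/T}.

0.0521

S_{S/T} = r_S/r_T = (k₁·C_R^0.5·C_H)/(k₂·C_R) = (k₁/k₂)·C_R^-0.5·C_H.
= (0.100×5.540^0.5×2.490) / (2.03×5.540) = 0.5861/11.25 = 0.0521.
The undesired path is higher order in R, so low C_R (CSTR or dilute feed) favours S.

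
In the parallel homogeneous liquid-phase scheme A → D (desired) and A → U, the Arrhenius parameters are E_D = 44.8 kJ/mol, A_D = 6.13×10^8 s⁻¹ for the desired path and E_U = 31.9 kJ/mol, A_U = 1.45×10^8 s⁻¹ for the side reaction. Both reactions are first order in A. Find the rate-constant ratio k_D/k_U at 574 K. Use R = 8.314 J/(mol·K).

k_D/k_U = (A_D/A_U)·exp[−(E_D−E_U)/(RT)] = (A_D/A_U)·exp[(E_U−E_D)/(RT)].
(E_U−E_D)/(RT) = (31.9−44.8)×10³/(8.314×574) = -12900/4772 = -2.703.
k_D/k_U = (6.13×10^8/1.45×10^8)·exp(-2.703) = 4.228 × 0.06700 = 0.283.

0.283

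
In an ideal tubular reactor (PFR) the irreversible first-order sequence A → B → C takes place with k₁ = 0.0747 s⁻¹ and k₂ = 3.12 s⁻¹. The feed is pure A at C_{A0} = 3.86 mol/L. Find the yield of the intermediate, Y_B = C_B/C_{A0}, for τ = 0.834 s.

Solving the coupled first-order balances gives C_B(τ) = [k₁/(k₂−k₁)]·C_{A0}·(e^(−k₁τ) − e^(−k₂τ)).
e^(−k₁τ) = e^(−0.0747×0.834) = e^(−0.06230) = 0.9396; e^(−k₂τ) = e^(−2.602) = 0.07412.
C_B = 0.0747×3.86/(3.12−0.0747) × (0.9396−0.07412) = 0.09468×0.8655 = 0.08195 mol/L.
Y_B = C_B/C_{A0} = 0.08195/3.86 = 0.0212.

0.0212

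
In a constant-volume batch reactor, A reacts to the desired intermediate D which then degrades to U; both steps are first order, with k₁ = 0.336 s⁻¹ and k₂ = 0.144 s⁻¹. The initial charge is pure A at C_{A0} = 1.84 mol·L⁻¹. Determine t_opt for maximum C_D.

The intermediate peaks when r₁ = r₂, i.e. k₁e^(−k₁t) = k₂e^(−k₂t), giving t_opt = ln(k₂/k₁)/(k₂−k₁).
= ln(0.144/0.336)/(0.144−0.336) = ln(0.4286)/-0.1920 = -0.8473/-0.1920 = 4.41 s.

4.41 s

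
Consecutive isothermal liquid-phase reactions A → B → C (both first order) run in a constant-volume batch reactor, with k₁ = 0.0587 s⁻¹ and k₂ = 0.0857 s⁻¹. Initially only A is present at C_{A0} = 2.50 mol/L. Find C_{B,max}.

0.752 mol/L

For a first-order series the maximum intermediate yield is C_{B,max}/C_{A0} = (k₁/k₂)^[k₂/(k₂−k₁)].
= (0.0587/0.0857)^(0.0857/(0.0857−0.0587)) = (0.6849)^(3.174) = 0.3009.
C_{B,max} = 0.3009×2.50 = 0.752 mol/L.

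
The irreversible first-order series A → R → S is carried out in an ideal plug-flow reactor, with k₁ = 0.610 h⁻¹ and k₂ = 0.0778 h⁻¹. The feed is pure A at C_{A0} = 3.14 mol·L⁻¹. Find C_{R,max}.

For a first-order series the maximum intermediate yield is C_{R,max}/C_{A0} = (k₁/k₂)^[k₂/(k₂−k₁)].
= (0.610/0.0778)^(0.0778/(0.0778−0.610)) = (7.841)^(-0.1462) = 0.7400.
C_{R,max} = 0.7400×3.14 = 2.32 mol·L⁻¹.

2.32 mol·L⁻¹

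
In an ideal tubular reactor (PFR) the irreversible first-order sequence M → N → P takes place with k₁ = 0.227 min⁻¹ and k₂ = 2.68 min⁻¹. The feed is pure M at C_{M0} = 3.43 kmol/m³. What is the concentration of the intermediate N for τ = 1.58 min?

For first-order series with pure M initially, C_N(τ) = k₁C_{M0}/(k₂−k₁)·(e^(−k₁τ) − e^(−k₂τ)).
e^(−k₁τ) = e^(−0.227×1.58) = e^(−0.3587) = 0.6986; e^(−k₂τ) = e^(−4.234) = 0.01449.
C_N = 0.227×3.43/(2.68−0.227) × (0.6986−0.01449) = 0.3174×0.6841 = 0.2171 kmol/m³.

0.217 kmol/m³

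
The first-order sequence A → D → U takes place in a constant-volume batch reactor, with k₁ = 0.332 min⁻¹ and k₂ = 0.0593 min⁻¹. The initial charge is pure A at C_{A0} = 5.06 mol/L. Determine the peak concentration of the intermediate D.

At the optimum, C_{D,max}/C_{A0} = (k₁/k₂)^[k₂/(k₂−k₁)].
= (0.332/0.0593)^(0.0593/(0.0593−0.332)) = (5.599)^(-0.2175) = 0.6876.
C_{D,max} = 0.6876×5.06 = 3.48 mol/L.

3.48 mol/L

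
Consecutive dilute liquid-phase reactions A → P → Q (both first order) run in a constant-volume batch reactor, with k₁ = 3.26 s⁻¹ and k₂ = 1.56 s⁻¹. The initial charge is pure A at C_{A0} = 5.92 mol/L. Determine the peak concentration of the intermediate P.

Evaluating C_P at t_opt = ln(k₂/k₁)/(k₂−k₁) gives C_{P,max}/C_{A0} = (k₁/k₂)^[k₂/(k₂−k₁)].
= (3.26/1.56)^(1.56/(1.56−3.26)) = (2.090)^(-0.9176) = 0.5085.
C_{P,max} = 0.5085×5.92 = 3.01 mol/L.

3.01 mol/L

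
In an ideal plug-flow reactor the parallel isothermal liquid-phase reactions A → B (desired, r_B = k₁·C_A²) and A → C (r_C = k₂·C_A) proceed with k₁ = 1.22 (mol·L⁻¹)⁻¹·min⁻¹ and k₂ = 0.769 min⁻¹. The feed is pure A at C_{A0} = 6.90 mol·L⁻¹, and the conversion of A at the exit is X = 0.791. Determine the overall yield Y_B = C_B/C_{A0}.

0.673

C_A = C_{A0}(1−X) = 1.442 mol·L⁻¹.
Along a PFR/batch, dC_C/dC_A = −r_C/(r_B+r_C) = −k₂/(k₂+k₁·C_A).
Integrating from C_{A0} to C_A: C_C = (0.769/1.22)·ln[(0.769+1.22·6.90)/(0.769+1.22·1.44)] = 0.6303·ln(9.187/2.528) = 0.8133 mol·L⁻¹.
Then C_B = (C_{A0}−C_A) − C_C = 5.458 − 0.8133 = 4.645 mol·L⁻¹.
Y_B = C_B/C_{A0} = 4.645/6.90 = 0.673.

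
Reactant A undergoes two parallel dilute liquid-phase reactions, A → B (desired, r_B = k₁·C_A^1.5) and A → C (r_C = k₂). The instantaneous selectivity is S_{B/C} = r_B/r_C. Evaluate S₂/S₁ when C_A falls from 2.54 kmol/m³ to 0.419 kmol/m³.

0.0670

S_{B/C} = (k₁/k₂)·C_A^1.5, so S₂/S₁ = (C_{A,2}/C_{A,1})^1.5.
= (0.419/2.54)^1.5 = (0.1650)^1.5 = 0.0670.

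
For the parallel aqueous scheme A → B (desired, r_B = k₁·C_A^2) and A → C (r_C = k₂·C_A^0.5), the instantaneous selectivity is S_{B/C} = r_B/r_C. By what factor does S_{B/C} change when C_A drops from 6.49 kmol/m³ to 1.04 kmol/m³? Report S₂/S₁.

0.0641

S_{B/C} = (k₁/k₂)·C_A^1.5, so S₂/S₁ = (C_{A,2}/C_{A,1})^1.5.
= (1.04/6.49)^1.5 = (0.1602)^1.5 = 0.0641.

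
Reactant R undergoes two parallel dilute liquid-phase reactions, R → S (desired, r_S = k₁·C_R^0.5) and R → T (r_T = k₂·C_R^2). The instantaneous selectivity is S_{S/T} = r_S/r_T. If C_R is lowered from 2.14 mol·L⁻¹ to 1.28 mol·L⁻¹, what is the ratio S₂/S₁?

2.16

S_{S/T} = (k₁/k₂)·C_R^-1.5, so S₂/S₁ = (C_{R,2}/C_{R,1})^-1.5.
= (1.28/2.14)^(-1.5) = (0.5981)^(-1.5) = 2.16.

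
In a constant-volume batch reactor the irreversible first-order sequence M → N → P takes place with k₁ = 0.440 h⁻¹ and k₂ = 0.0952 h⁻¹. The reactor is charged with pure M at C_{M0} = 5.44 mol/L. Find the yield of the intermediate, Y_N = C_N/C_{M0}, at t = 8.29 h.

Solving the coupled first-order balances gives C_N(t) = [k₁/(k₂−k₁)]·C_{M0}·(e^(−k₁t) − e^(−k₂t)).
e^(−k₁t) = e^(−0.440×8.29) = e^(−3.648) = 0.02605; e^(−k₂t) = e^(−0.7892) = 0.4542.
C_N = 0.440×5.44/(0.0952−0.440) × (0.02605−0.4542) = (-6.942)×(-0.4282) = 2.972 mol/L.
Y_N = C_N/C_{M0} = 2.972/5.44 = 0.546.

0.546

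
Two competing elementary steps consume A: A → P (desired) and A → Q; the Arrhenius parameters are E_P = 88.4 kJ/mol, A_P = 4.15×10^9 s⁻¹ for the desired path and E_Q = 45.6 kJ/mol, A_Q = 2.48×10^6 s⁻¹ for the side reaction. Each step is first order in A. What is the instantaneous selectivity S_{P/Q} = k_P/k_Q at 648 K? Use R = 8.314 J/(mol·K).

Since both paths have the same order in A, the concentration cancels and S_{P/Q} = k_P/k_Q = (A_P/A_Q)·exp[(E_Q−E_P)/(RT)].
(E_Q−E_P)/(RT) = (45.6−88.4)×10³/(8.314×648) = -42800/5387 = -7.944.
k_P/k_Q = (4.15×10^9/2.48×10^6)·exp(-7.944) = 1673 × 3.547×10^-4 = 0.593.
Since E_P > E_Q, raising the temperature improves selectivity toward P.

0.593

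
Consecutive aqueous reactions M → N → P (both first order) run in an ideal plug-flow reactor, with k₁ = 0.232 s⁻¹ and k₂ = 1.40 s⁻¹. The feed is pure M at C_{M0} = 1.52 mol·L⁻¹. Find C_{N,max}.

Evaluating C_N at τ_opt = ln(k₂/k₁)/(k₂−k₁) gives C_{N,max}/C_{M0} = (k₁/k₂)^[k₂/(k₂−k₁)].
= (0.232/1.40)^(1.40/(1.40−0.232)) = (0.1657)^(1.199) = 0.1160.
C_{N,max} = 0.1160×1.52 = 0.176 mol·L⁻¹.

0.176 mol·L⁻¹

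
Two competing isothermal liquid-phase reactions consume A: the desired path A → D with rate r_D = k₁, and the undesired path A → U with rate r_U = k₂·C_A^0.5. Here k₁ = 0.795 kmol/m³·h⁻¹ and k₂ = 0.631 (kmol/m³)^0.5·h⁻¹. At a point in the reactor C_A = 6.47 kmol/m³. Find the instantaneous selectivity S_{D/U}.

0.495

S_{D/U} = r_D/r_U = (k₁)/(k₂·C_A^0.5) = (k₁/k₂)·C_A^-0.5.
= (0.795) / (0.631×6.470^0.5) = 0.7950/1.605 = 0.495.
The undesired path is higher order in A, so low C_A (CSTR or dilute feed) favours D.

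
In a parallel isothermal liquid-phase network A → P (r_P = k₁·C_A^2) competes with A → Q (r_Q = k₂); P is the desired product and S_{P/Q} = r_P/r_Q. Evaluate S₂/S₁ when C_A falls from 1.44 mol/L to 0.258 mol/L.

S_{P/Q} = (k₁/k₂)·C_A^2, so S₂/S₁ = (C_{A,2}/C_{A,1})^2.
= (0.258/1.44)^2 = (0.1792)^2 = 0.0321.
Selectivity toward P falls as C_A falls — high-concentration operation is favoured.

0.0321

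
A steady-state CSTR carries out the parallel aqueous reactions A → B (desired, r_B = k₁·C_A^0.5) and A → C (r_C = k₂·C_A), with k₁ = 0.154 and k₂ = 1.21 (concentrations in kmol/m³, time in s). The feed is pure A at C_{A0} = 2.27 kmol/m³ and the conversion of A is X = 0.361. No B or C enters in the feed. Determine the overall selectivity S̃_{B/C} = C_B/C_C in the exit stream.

0.106

Exit C_A = C_{A0}(1−X) = 2.27×0.639 = 1.451 kmol/m³.
In a CSTR the entire volume is at exit conditions, so r_B = 0.154×1.451^0.5 = 0.1855 and r_C = 1.21×1.451 = 1.755.
Overall selectivity = C_B/C_C = r_Bτ/(r_Cτ) = r_B/r_C = 0.106.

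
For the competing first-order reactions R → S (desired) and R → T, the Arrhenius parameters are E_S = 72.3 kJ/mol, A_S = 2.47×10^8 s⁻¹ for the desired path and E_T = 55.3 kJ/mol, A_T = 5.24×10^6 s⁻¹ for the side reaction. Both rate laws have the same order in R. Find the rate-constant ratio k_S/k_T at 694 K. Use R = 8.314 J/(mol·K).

2.48

Since both paths have the same order in R, the concentration cancels and S_{S/T} = k_S/k_T = (A_S/A_T)·exp[(E_T−E_S)/(RT)].
(E_T−E_S)/(RT) = (55.3−72.3)×10³/(8.314×694) = -17000/5770 = -2.946.
k_S/k_T = (2.47×10^8/5.24×10^6)·exp(-2.946) = 47.14 × 0.05253 = 2.48.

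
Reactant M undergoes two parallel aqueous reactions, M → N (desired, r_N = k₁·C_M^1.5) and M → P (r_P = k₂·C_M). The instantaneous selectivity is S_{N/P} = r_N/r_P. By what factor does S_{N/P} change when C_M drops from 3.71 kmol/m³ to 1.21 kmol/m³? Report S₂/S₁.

0.571

S_{N/P} = (k₁/k₂)·C_M^0.5, so S₂/S₁ = (C_{M,2}/C_{M,1})^0.5.
= (1.21/3.71)^0.5 = (0.3261)^0.5 = 0.571.
Selectivity toward N falls as C_M falls — high-concentration operation is favoured.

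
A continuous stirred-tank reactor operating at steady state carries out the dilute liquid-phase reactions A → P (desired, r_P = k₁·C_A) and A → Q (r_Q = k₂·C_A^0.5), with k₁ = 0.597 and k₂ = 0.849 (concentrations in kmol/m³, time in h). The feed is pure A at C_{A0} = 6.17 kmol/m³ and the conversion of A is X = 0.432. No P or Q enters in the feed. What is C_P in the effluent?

Exit C_A = C_{A0}(1−X) = 6.17×0.568 = 3.505 kmol/m³.
Rates in a CSTR are evaluated at the outlet concentration: r_P = 0.597×3.505 = 2.092, r_Q = 0.849×3.505^0.5 = 1.589.
Fraction of consumed A going to P: r_P/(r_P+r_Q) = 0.5683.
C_P = 0.5683·C_{A0}·X = 0.5683×6.17×0.432 = 1.51 kmol/m³.

1.51 kmol/m³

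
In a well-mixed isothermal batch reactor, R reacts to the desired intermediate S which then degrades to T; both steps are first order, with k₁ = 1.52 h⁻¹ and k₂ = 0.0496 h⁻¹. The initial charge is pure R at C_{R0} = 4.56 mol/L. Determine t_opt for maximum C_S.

For first-order series the maximum of C_S occurs at t_opt = ln(k₂/k₁)/(k₂−k₁).
= ln(0.0496/1.52)/(0.0496−1.52) = ln(0.03263)/-1.470 = -3.422/-1.470 = 2.33 h.

2.33 h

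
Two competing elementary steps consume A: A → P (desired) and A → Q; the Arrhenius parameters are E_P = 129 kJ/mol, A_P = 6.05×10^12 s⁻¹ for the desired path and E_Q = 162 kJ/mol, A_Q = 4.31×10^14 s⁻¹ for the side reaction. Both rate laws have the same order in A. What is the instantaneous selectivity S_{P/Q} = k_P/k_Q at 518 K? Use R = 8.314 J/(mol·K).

k_P/k_Q = (A_P/A_Q)·exp[−(E_P−E_Q)/(RT)] = (A_P/A_Q)·exp[(E_Q−E_P)/(RT)].
(E_Q−E_P)/(RT) = (162−129)×10³/(8.314×518) = 33000/4307 = 7.663.
k_P/k_Q = (6.05×10^12/4.31×10^14)·exp(7.663) = 0.01404 × 2127 = 29.9.
Since E_P < E_Q, lowering the temperature improves selectivity toward P.

29.9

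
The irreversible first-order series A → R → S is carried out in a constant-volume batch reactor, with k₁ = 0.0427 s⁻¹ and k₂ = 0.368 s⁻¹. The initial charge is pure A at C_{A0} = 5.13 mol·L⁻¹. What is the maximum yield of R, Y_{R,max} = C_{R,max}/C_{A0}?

0.0875

For a first-order series the maximum intermediate yield is C_{R,max}/C_{A0} = (k₁/k₂)^[k₂/(k₂−k₁)].
= (0.0427/0.368)^(0.368/(0.368−0.0427)) = (0.1160)^(1.131) = 0.08746.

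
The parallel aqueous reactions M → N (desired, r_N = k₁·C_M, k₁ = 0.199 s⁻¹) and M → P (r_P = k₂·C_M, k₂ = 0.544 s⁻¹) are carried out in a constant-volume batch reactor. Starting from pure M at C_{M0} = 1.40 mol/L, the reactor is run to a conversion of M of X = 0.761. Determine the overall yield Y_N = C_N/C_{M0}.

0.204

C_M = C_{M0}(1−X) = 0.3346 mol/L.
Both paths are first order in M, so the instantaneous fraction to N is constant: dC_N/d(−C_M) = k₁/(k₁+k₂) = 0.2678.
C_N = 0.2678·(C_{M0}−C_M) = 0.2678×1.065 = 0.285 mol/L.
Y_N = C_N/C_{M0} = 0.2853/1.40 = 0.204.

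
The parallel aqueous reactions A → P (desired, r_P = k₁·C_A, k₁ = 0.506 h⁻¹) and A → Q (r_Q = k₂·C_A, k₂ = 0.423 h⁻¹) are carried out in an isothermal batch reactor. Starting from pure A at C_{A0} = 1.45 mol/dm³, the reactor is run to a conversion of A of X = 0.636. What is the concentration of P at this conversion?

0.502 mol/dm³

C_A = C_{A0}(1−X) = 0.5278 mol/dm³.
Both paths are first order in A, so the instantaneous fraction to P is constant: dC_P/d(−C_A) = k₁/(k₁+k₂) = 0.5447.
C_P = 0.5447·(C_{A0}−C_A) = 0.5447×0.9222 = 0.502 mol/dm³.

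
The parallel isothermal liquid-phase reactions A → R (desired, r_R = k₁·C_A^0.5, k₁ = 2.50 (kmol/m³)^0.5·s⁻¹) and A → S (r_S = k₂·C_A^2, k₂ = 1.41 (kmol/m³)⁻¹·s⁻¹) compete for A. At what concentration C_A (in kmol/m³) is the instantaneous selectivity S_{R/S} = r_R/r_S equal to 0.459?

S_{R/S} = (k₁/k₂)·C_A^-1.5 ⇒ C_A = (S·k₂/k₁)^(1/(-1.5)).
= (0.459×1.41/2.50)^(-0.6667) = (0.2589)^(-0.6667) = 2.46 kmol/m³.

2.46 kmol/m³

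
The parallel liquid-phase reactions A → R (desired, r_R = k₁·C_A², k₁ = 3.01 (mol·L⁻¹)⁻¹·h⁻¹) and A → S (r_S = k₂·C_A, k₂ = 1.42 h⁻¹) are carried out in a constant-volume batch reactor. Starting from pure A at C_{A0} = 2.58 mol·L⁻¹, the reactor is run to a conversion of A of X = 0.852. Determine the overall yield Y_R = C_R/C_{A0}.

C_A = C_{A0}(1−X) = 0.3818 mol·L⁻¹.
Along a PFR/batch, dC_S/dC_A = −r_S/(r_R+r_S) = −k₂/(k₂+k₁·C_A).
Integrating from C_{A0} to C_A: C_S = (1.42/3.01)·ln[(1.42+3.01·2.58)/(1.42+3.01·0.382)] = 0.4718·ln(9.186/2.569) = 0.6010 mol·L⁻¹.
Then C_R = (C_{A0}−C_A) − C_S = 2.198 − 0.6010 = 1.597 mol·L⁻¹.
Y_R = C_R/C_{A0} = 1.597/2.58 = 0.619.

0.619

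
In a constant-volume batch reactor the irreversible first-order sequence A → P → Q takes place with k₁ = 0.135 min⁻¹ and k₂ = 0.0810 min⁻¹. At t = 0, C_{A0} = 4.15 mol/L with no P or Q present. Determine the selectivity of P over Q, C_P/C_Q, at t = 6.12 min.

The intermediate concentration in a first-order A→B→C sequence is C_P = k₁C_{A0}(e^(−k₁t) − e^(−k₂t))/(k₂−k₁).
e^(−k₁t) = e^(−0.135×6.12) = e^(−0.8262) = 0.4377; e^(−k₂t) = e^(−0.4957) = 0.6091.
C_P = 0.135×4.15/(0.0810−0.135) × (0.4377−0.6091) = (-10.38)×(-0.1714) = 1.779 mol/L.
C_A = C_{A0}e^(−k₁t) = 1.816 mol/L, so C_Q = C_{A0}−C_A−C_P = 0.5550 mol/L; C_P/C_Q = 3.20.

3.20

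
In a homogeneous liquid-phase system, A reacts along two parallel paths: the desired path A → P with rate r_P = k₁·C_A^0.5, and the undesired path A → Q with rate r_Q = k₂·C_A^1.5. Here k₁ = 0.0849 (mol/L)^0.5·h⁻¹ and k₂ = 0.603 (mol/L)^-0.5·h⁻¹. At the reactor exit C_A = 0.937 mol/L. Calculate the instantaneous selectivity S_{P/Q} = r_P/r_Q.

S_{P/Q} = r_P/r_Q = (k₁·C_A^0.5)/(k₂·C_A^1.5) = (k₁/k₂)·C_A⁻¹.
= (0.0849×0.9370^0.5) / (0.603×0.9370^1.5) = 0.08218/0.5469 = 0.150.
The undesired path is higher order in A, so low C_A (CSTR or dilute feed) favours P.

0.150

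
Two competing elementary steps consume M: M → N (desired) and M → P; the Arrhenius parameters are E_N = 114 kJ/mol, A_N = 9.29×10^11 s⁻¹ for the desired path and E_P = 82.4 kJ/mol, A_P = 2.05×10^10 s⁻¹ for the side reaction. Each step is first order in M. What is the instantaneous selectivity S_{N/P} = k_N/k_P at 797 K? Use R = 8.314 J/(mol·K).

k_N/k_P = (A_N/A_P)·exp[−(E_N−E_P)/(RT)] = (A_N/A_P)·exp[(E_P−E_N)/(RT)].
(E_P−E_N)/(RT) = (82.4−114)×10³/(8.314×797) = -31600/6626 = -4.769.
k_N/k_P = (9.29×10^11/2.05×10^10)·exp(-4.769) = 45.32 × 0.008490 = 0.385.
Since E_N > E_P, raising the temperature improves selectivity toward N.

0.385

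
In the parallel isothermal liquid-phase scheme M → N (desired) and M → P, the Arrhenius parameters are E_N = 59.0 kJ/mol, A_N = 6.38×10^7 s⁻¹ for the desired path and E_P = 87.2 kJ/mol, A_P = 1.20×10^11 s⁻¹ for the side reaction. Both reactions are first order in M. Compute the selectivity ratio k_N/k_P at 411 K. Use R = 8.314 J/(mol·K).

2.04

Since both paths have the same order in M, the concentration cancels and S_{N/P} = k_N/k_P = (A_N/A_P)·exp[(E_P−E_N)/(RT)].
(E_P−E_N)/(RT) = (87.2−59.0)×10³/(8.314×411) = 28200/3417 = 8.253.
k_N/k_P = (6.38×10^7/1.20×10^11)·exp(8.253) = 5.317×10^-4 × 3838 = 2.04.
Since E_N < E_P, lowering the temperature improves selectivity toward N.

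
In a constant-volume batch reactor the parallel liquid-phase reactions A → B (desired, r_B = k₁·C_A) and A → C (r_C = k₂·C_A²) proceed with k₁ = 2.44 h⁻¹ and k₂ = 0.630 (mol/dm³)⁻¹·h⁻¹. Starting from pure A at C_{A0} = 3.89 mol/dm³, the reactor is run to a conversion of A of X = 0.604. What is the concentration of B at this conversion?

C_A = C_{A0}(1−X) = 1.540 mol/dm³.
Along a PFR/batch, dC_B/dC_A = −r_B/(r_B+r_C) = −k₁/(k₁+k₂·C_A).
Integrating from C_{A0} to C_A: C_B = (2.44/0.630)·ln[(2.44+0.630·3.89)/(2.44+0.630·1.54)] = 3.873·ln(4.891/3.410) = 1.396 mol/dm³.

1.40 mol/dm³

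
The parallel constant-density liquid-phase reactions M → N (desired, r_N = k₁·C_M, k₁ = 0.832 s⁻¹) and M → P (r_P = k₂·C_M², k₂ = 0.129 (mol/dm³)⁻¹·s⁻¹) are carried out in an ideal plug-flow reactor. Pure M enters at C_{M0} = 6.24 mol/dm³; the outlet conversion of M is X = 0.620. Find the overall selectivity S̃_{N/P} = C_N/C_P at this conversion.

C_M = C_{M0}(1−X) = 2.371 mol/dm³.
Along a PFR/batch, dC_N/dC_M = −r_N/(r_N+r_P) = −k₁/(k₁+k₂·C_M).
Integrating from C_{M0} to C_M: C_N = (0.832/0.129)·ln[(0.832+0.129·6.24)/(0.832+0.129·2.37)] = 6.450·ln(1.637/1.138) = 2.346 mol/dm³.
C_P = (C_{M0}−C_M)−C_N = 1.523 mol/dm³; S̃_{N/P} = 2.346/1.523 = 1.54.

1.54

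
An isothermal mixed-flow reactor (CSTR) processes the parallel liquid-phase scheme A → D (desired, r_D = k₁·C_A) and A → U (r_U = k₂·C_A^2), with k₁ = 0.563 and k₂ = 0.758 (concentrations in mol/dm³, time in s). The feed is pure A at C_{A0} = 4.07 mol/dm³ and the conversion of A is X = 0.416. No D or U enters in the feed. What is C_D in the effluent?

Exit C_A = C_{A0}(1−X) = 4.07×0.584 = 2.377 mol/dm³.
In a CSTR the entire volume is at exit conditions, so r_D = 0.563×2.377 = 1.338 and r_U = 0.758×2.377^2 = 4.282.
Fraction of consumed A going to D: r_D/(r_D+r_U) = 0.2381.
C_D = 0.2381·C_{A0}·X = 0.2381×4.07×0.416 = 0.403 mol/dm³.

0.403 mol/dm³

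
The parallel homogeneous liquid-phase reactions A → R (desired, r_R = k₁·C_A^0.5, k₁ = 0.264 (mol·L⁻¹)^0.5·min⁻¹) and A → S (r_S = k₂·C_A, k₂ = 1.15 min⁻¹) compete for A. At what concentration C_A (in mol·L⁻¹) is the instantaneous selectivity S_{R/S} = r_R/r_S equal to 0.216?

S_{R/S} = (k₁/k₂)·C_A^-0.5 ⇒ C_A = (S·k₂/k₁)^(-2).
= (0.216×1.15/0.264)^(-2) = (0.9409)^(-2) = 1.13 mol·L⁻¹.

1.13 mol·L⁻¹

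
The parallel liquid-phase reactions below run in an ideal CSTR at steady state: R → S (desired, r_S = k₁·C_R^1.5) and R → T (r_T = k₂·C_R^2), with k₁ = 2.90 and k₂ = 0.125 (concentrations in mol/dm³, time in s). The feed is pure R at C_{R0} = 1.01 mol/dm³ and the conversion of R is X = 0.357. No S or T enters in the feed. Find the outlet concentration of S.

Exit C_R = C_{R0}(1−X) = 1.01×0.643 = 0.6494 mol/dm³.
Rates in a CSTR are evaluated at the outlet concentration: r_S = 2.90×0.6494^1.5 = 1.518, r_T = 0.125×0.6494^2 = 0.05272.
Fraction of consumed R going to S: r_S/(r_S+r_T) = 0.9664.
C_S = 0.9664·C_{R0}·X = 0.9664×1.01×0.357 = 0.348 mol/dm³.

0.348 mol/dm³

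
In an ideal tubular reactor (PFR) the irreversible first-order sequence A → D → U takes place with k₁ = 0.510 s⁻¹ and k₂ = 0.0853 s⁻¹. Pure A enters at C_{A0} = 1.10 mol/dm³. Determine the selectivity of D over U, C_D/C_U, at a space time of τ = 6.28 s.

2.14

For first-order series with pure A initially, C_D(τ) = k₁C_{A0}/(k₂−k₁)·(e^(−k₁τ) − e^(−k₂τ)).
e^(−k₁τ) = e^(−0.510×6.28) = e^(−3.203) = 0.04065; e^(−k₂τ) = e^(−0.5357) = 0.5853.
C_D = 0.510×1.10/(0.0853−0.510) × (0.04065−0.5853) = (-1.321)×(-0.5446) = 0.7194 mol/dm³.
C_A = C_{A0}e^(−k₁τ) = 0.04471 mol/dm³, so C_U = C_{A0}−C_A−C_D = 0.3359 mol/dm³; C_D/C_U = 2.14.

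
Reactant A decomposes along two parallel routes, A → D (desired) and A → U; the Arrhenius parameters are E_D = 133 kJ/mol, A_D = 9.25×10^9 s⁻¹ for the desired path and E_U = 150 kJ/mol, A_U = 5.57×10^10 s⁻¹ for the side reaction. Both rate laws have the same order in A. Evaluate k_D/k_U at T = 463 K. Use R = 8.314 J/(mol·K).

13.7

k_D/k_U = (A_D/A_U)·exp[−(E_D−E_U)/(RT)] = (A_D/A_U)·exp[(E_U−E_D)/(RT)].
(E_U−E_D)/(RT) = (150−133)×10³/(8.314×463) = 17000/3849 = 4.416.
k_D/k_U = (9.25×10^9/5.57×10^10)·exp(4.416) = 0.1661 × 82.79 = 13.7.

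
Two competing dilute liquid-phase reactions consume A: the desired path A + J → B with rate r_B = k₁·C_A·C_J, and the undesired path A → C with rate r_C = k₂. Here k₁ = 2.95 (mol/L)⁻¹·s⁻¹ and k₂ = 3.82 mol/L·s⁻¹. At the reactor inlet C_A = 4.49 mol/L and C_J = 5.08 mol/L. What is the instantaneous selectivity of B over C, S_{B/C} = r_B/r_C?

17.6

S_{B/C} = r_B/r_C = (k₁·C_A·C_J)/(k₂) = (k₁/k₂)·C_A·C_J.
= (2.95×4.490×5.080) / (3.82) = 67.29/3.820 = 17.6.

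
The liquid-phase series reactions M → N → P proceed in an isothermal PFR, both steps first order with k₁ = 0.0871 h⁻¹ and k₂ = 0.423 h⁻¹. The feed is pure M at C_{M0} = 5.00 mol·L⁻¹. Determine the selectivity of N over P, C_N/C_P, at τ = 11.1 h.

0.184

Solving the coupled first-order balances gives C_N(τ) = [k₁/(k₂−k₁)]·C_{M0}·(e^(−k₁τ) − e^(−k₂τ)).
e^(−k₁τ) = e^(−0.0871×11.1) = e^(−0.9668) = 0.3803; e^(−k₂τ) = e^(−4.695) = 0.009138.
C_N = 0.0871×5.00/(0.423−0.0871) × (0.3803−0.009138) = 1.297×0.3712 = 0.4812 mol·L⁻¹.
C_M = C_{M0}e^(−k₁τ) = 1.901 mol·L⁻¹, so C_P = C_{M0}−C_M−C_N = 2.617 mol·L⁻¹; C_N/C_P = 0.184.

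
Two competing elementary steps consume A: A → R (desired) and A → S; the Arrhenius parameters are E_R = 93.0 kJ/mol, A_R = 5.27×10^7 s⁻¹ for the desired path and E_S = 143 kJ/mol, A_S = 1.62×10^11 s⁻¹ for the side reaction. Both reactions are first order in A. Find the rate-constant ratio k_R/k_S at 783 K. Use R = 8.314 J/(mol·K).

Since both paths have the same order in A, the concentration cancels and S_{R/S} = k_R/k_S = (A_R/A_S)·exp[(E_S−E_R)/(RT)].
(E_S−E_R)/(RT) = (143−93.0)×10³/(8.314×783) = 50000/6510 = 7.681.
k_R/k_S = (5.27×10^7/1.62×10^11)·exp(7.681) = 3.253×10^-4 × 2166 = 0.705.

0.705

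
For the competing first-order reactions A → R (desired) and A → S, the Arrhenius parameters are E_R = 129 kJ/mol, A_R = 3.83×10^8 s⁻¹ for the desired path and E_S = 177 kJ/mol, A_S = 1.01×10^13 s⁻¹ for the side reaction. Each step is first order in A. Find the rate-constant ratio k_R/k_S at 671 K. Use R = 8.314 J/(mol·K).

k_R/k_S = (A_R/A_S)·exp[−(E_R−E_S)/(RT)] = (A_R/A_S)·exp[(E_S−E_R)/(RT)].
(E_S−E_R)/(RT) = (177−129)×10³/(8.314×671) = 48000/5579 = 8.604.
k_R/k_S = (3.83×10^8/1.01×10^13)·exp(8.604) = 3.792×10^-5 × 5454 = 0.207.

0.207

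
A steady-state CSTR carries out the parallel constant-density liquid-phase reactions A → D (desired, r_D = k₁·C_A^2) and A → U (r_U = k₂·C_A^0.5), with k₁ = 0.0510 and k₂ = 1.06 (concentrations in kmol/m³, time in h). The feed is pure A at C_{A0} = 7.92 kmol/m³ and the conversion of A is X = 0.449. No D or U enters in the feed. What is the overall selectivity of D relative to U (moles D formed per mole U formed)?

Exit C_A = C_{A0}(1−X) = 7.92×0.551 = 4.364 kmol/m³.
Rates in a CSTR are evaluated at the outlet concentration: r_D = 0.0510×4.364^2 = 0.9712, r_U = 1.06×4.364^0.5 = 2.214.
Overall selectivity = C_D/C_U = r_Dτ/(r_Uτ) = r_D/r_U = 0.439.

0.439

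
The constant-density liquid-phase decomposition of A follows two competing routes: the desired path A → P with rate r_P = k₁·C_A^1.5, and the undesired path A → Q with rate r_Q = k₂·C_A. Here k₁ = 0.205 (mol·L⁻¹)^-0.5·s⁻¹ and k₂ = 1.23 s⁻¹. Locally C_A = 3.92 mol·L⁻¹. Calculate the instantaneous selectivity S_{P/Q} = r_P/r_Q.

0.330

S_{P/Q} = r_P/r_Q = (k₁·C_A^1.5)/(k₂·C_A) = (k₁/k₂)·C_A^0.5.
= (0.205×3.920^1.5) / (1.23×3.920) = 1.591/4.822 = 0.330.
Since the desired path is higher order in A, keeping C_A high (PFR or concentrated feed) favours P.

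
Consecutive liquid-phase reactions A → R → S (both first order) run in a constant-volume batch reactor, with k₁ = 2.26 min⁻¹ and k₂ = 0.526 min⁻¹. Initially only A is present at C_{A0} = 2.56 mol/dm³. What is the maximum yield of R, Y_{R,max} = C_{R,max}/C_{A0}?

0.643

Evaluating C_R at t_opt = ln(k₂/k₁)/(k₂−k₁) gives C_{R,max}/C_{A0} = (k₁/k₂)^[k₂/(k₂−k₁)].
= (2.26/0.526)^(0.526/(0.526−2.26)) = (4.297)^(-0.3033) = 0.6426.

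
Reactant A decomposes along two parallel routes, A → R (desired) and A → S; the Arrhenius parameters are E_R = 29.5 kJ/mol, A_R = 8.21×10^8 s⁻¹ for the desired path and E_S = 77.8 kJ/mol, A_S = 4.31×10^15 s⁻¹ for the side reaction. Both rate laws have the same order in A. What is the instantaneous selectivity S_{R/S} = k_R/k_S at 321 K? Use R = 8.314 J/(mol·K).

k_R/k_S = (A_R/A_S)·exp[−(E_R−E_S)/(RT)] = (A_R/A_S)·exp[(E_S−E_R)/(RT)].
(E_S−E_R)/(RT) = (77.8−29.5)×10³/(8.314×321) = 48300/2669 = 18.10.
k_R/k_S = (8.21×10^8/4.31×10^15)·exp(18.10) = 1.905×10^-7 × 7.243×10^7 = 13.8.

13.8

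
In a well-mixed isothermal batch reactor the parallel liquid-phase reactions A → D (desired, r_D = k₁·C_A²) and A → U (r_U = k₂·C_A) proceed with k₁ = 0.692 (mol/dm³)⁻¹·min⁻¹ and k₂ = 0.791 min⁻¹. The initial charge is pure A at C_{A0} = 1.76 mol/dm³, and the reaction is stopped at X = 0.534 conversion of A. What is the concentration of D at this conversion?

0.493 mol/dm³

C_A = C_{A0}(1−X) = 0.8202 mol/dm³.
Along a PFR/batch, dC_U/dC_A = −r_U/(r_D+r_U) = −k₂/(k₂+k₁·C_A).
Integrating from C_{A0} to C_A: C_U = (0.791/0.692)·ln[(0.791+0.692·1.76)/(0.791+0.692·0.820)] = 1.143·ln(2.009/1.359) = 0.4471 mol/dm³.
Then C_D = (C_{A0}−C_A) − C_U = 0.9398 − 0.4471 = 0.4927 mol/dm³.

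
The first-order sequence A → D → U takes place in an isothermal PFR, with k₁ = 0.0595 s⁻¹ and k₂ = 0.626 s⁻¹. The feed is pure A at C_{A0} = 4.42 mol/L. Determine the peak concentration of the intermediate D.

0.328 mol/L

At the optimum, C_{D,max}/C_{A0} = (k₁/k₂)^[k₂/(k₂−k₁)].
= (0.0595/0.626)^(0.626/(0.626−0.0595)) = (0.09505)^(1.105) = 0.07423.
C_{D,max} = 0.07423×4.42 = 0.328 mol/L.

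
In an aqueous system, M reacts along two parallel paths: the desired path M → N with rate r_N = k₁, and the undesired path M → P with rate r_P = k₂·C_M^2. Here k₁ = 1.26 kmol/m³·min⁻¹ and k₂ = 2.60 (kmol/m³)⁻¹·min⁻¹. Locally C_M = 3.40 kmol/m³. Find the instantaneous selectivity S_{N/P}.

0.0419

S_{N/P} = r_N/r_P = (k₁)/(k₂·C_M^2) = (k₁/k₂)·C_M^-2.
= (1.26) / (2.60×3.400^2) = 1.260/30.06 = 0.0419.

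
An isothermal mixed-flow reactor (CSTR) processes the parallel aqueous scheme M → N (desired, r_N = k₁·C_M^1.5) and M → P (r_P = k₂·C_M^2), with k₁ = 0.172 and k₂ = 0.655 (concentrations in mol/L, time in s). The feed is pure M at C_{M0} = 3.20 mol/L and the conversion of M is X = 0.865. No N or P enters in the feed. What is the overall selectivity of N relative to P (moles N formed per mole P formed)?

0.400

Exit C_M = C_{M0}(1−X) = 3.20×0.135 = 0.4320 mol/L.
In a CSTR the entire volume is at exit conditions, so r_N = 0.172×0.4320^1.5 = 0.04884 and r_P = 0.655×0.4320^2 = 0.1222.
Overall selectivity = C_N/C_P = r_Nτ/(r_Pτ) = r_N/r_P = 0.400.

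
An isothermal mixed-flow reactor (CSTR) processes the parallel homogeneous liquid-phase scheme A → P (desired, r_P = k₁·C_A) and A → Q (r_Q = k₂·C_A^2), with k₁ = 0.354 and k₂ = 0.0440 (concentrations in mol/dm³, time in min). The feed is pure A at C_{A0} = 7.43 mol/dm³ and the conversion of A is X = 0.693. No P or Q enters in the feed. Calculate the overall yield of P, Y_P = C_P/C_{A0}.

0.540

Exit C_A = C_{A0}(1−X) = 7.43×0.307 = 2.281 mol/dm³.
A CSTR operates uniformly at the exit composition, giving r_P = 0.8075 and r_Q = 0.2289 (each k·C_A^n at C_A = 2.281).
Fraction of consumed A going to P: r_P/(r_P+r_Q) = 0.7791.
C_P = 0.7791·C_{A0}·X = 0.7791×7.43×0.693 = 4.01 mol/dm³; Y_P = C_P/C_{A0} = 0.540.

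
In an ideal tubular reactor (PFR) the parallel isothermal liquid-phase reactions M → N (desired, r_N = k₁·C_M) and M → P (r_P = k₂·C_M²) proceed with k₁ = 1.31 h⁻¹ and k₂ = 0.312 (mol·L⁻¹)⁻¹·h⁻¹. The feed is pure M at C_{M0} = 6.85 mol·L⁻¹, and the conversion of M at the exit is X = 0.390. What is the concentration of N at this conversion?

1.16 mol·L⁻¹

C_M = C_{M0}(1−X) = 4.178 mol·L⁻¹.
Along a PFR/batch, dC_N/dC_M = −r_N/(r_N+r_P) = −k₁/(k₁+k₂·C_M).
Integrating from C_{M0} to C_M: C_N = (1.31/0.312)·ln[(1.31+0.312·6.85)/(1.31+0.312·4.18)] = 4.199·ln(3.447/2.614) = 1.162 mol·L⁻¹.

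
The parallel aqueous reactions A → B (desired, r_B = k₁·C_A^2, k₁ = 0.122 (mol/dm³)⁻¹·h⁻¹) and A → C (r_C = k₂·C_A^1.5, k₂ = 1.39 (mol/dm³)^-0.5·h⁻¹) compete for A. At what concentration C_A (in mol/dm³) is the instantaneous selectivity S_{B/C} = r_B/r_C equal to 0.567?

41.7 mol/dm³

S_{B/C} = (k₁/k₂)·C_A^0.5 ⇒ C_A = (S·k₂/k₁)^(2).
= (0.567×1.39/0.122)^(2) = (6.460)^(2) = 41.7 mol/dm³.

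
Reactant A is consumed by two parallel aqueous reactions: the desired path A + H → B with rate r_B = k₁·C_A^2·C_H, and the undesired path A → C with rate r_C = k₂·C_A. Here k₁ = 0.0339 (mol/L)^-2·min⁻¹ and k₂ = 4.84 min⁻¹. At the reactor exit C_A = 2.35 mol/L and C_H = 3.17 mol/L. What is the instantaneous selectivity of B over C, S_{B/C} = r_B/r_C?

0.0522

S_{B/C} = r_B/r_C = (k₁·C_A^2·C_H)/(k₂·C_A) = (k₁/k₂)·C_A·C_H.
= (0.0339×2.350^2×3.170) / (4.84×2.350) = 0.5935/11.37 = 0.0522.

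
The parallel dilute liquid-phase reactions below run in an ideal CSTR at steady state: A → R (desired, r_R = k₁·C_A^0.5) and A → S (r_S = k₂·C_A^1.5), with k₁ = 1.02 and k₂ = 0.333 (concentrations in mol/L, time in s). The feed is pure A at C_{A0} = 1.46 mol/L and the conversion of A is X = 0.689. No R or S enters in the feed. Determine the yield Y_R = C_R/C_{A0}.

Exit C_A = C_{A0}(1−X) = 1.46×0.311 = 0.4541 mol/L.
In a CSTR the entire volume is at exit conditions, so r_R = 1.02×0.4541^0.5 = 0.6873 and r_S = 0.333×0.4541^1.5 = 0.1019.
Fraction of consumed A going to R: r_R/(r_R+r_S) = 0.8709.
C_R = 0.8709·C_{A0}·X = 0.8709×1.46×0.689 = 0.876 mol/L; Y_R = C_R/C_{A0} = 0.600.

0.600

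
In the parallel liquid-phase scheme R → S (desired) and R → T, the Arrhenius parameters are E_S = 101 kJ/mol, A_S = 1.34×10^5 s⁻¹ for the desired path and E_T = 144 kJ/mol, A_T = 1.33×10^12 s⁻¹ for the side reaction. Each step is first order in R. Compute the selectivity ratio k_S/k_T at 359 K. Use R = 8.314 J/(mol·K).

Since both paths have the same order in R, the concentration cancels and S_{S/T} = k_S/k_T = (A_S/A_T)·exp[(E_T−E_S)/(RT)].
(E_T−E_S)/(RT) = (144−101)×10³/(8.314×359) = 43000/2985 = 14.41.
k_S/k_T = (1.34×10^5/1.33×10^12)·exp(14.41) = 1.008×10^-7 × 1.806×10^6 = 0.182.

0.182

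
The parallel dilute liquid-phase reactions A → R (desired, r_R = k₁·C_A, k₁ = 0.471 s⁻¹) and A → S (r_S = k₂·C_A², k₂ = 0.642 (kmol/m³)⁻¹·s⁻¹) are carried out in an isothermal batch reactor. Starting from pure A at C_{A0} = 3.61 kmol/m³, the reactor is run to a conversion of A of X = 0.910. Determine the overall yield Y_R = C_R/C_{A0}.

C_A = C_{A0}(1−X) = 0.3249 kmol/m³.
Along a PFR/batch, dC_R/dC_A = −r_R/(r_R+r_S) = −k₁/(k₁+k₂·C_A).
Integrating from C_{A0} to C_A: C_R = (0.471/0.642)·ln[(0.471+0.642·3.61)/(0.471+0.642·0.325)] = 0.7336·ln(2.789/0.6796) = 1.036 kmol/m³.
Y_R = C_R/C_{A0} = 1.036/3.61 = 0.287.

0.287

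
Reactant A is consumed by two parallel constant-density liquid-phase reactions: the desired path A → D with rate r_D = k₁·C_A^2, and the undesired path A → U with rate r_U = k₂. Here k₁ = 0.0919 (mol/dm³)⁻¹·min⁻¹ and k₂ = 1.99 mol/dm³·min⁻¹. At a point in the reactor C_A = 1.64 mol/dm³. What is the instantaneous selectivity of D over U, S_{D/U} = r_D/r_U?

0.124

S_{D/U} = r_D/r_U = (k₁·C_A^2)/(k₂) = (k₁/k₂)·C_A^2.
= (0.0919×1.640^2) / (1.99) = 0.2472/1.990 = 0.124.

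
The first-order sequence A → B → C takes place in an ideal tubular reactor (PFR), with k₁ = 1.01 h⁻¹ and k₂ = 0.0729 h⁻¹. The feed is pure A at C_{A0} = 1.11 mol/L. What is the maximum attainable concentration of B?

0.905 mol/L

At the optimum, C_{B,max}/C_{A0} = (k₁/k₂)^[k₂/(k₂−k₁)].
= (1.01/0.0729)^(0.0729/(0.0729−1.01)) = (13.85)^(-0.07779) = 0.8151.
C_{B,max} = 0.8151×1.11 = 0.905 mol/L.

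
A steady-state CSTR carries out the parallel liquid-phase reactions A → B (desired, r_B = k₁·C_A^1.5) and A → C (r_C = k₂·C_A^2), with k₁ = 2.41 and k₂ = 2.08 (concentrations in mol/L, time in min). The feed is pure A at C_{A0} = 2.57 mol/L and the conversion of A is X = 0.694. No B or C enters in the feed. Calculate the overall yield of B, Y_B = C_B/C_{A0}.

Exit C_A = C_{A0}(1−X) = 2.57×0.306 = 0.7864 mol/L.
In a CSTR the entire volume is at exit conditions, so r_B = 2.41×0.7864^1.5 = 1.681 and r_C = 2.08×0.7864^2 = 1.286.
Fraction of consumed A going to B: r_B/(r_B+r_C) = 0.5665.
C_B = 0.5665·C_{A0}·X = 0.5665×2.57×0.694 = 1.01 mol/L; Y_B = C_B/C_{A0} = 0.393.

0.393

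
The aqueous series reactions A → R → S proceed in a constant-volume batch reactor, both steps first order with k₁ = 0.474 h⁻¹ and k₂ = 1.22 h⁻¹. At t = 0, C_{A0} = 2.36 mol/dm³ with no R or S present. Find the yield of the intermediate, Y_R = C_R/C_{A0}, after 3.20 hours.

Solving the coupled first-order balances gives C_R(t) = [k₁/(k₂−k₁)]·C_{A0}·(e^(−k₁t) − e^(−k₂t)).
e^(−k₁t) = e^(−0.474×3.20) = e^(−1.517) = 0.2194; e^(−k₂t) = e^(−3.904) = 0.02016.
C_R = 0.474×2.36/(1.22−0.474) × (0.2194−0.02016) = 1.500×0.1993 = 0.2988 mol/dm³.
Y_R = C_R/C_{A0} = 0.2988/2.36 = 0.127.

0.127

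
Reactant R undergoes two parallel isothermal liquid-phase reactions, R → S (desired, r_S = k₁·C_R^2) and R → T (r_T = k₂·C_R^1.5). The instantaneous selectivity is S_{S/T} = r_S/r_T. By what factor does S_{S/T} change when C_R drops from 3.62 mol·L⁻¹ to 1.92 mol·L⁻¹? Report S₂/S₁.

0.728

S_{S/T} = (k₁/k₂)·C_R^0.5, so S₂/S₁ = (C_{R,2}/C_{R,1})^0.5.
= (1.92/3.62)^0.5 = (0.5304)^0.5 = 0.728.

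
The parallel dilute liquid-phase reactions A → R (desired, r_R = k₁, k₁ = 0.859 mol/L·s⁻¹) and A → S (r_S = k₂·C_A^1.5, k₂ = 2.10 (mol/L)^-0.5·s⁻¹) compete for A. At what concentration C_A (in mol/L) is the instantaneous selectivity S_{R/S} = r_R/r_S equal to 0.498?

0.877 mol/L

S_{R/S} = (k₁/k₂)·C_A^-1.5 ⇒ C_A = (S·k₂/k₁)^(1/(-1.5)).
= (0.498×2.10/0.859)^(-0.6667) = (1.217)^(-0.6667) = 0.877 mol/L.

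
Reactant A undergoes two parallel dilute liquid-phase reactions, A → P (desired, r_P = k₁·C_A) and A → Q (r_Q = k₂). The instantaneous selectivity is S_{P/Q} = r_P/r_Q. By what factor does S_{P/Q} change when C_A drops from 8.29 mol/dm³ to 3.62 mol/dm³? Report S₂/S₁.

S_{P/Q} = (k₁/k₂)·C_A, so S₂/S₁ = (C_{A,2}/C_{A,1}).
= 3.62/8.29 = 0.437.
Selectivity toward P falls as C_A falls — high-concentration operation is favoured.

0.437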